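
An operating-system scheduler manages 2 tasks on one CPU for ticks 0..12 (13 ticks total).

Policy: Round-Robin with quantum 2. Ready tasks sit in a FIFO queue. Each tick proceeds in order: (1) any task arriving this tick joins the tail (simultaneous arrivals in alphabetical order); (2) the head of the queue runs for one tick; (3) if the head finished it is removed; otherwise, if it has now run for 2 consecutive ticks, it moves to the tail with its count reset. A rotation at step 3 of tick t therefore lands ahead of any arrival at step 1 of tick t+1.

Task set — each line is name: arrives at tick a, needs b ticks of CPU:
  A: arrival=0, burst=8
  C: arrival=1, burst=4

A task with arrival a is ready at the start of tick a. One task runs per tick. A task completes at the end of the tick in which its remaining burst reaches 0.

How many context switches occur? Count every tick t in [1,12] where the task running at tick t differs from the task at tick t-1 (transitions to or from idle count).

context switches = 5

t=0: queue=[A] q_used=0 → run A
t=1: queue=[A,C] q_used=1 → run A
t=2: queue=[C,A] q_used=0 → run C
t=3: queue=[C,A] q_used=1 → run C
t=4: queue=[A,C] q_used=0 → run A
t=5: queue=[A,C] q_used=1 → run A
t=6: queue=[C,A] q_used=0 → run C
t=7: queue=[C,A] q_used=1 → run C
t=8: queue=[A] q_used=0 → run A
t=9: queue=[A] q_used=1 → run A
t=10: queue=[A] q_used=0 → run A
t=11: queue=[A] q_used=1 → run A
t=12: (idle)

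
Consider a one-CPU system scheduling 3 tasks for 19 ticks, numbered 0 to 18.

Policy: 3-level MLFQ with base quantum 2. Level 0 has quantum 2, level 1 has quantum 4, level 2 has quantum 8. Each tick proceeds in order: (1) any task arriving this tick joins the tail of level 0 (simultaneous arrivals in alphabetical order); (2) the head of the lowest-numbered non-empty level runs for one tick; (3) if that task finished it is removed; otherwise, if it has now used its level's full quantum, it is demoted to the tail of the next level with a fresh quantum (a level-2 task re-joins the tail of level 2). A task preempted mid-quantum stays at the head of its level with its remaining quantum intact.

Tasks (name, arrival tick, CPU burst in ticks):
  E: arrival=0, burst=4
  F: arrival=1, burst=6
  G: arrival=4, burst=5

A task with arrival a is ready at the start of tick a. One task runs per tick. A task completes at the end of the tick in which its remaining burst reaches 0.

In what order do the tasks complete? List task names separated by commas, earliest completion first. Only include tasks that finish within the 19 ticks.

completion order = E, F, G

t=0: L0/L1/L2 = E/-/- → run E
t=1: L0/L1/L2 = EF/-/- → run E
t=2: L0/L1/L2 = F/E/- → run F
t=3: L0/L1/L2 = F/E/- → run F
t=4: L0/L1/L2 = G/EF/- → run G
t=5: L0/L1/L2 = G/EF/- → run G
t=6: L0/L1/L2 = -/EFG/- → run E
t=7: L0/L1/L2 = -/EFG/- → run E
t=8: L0/L1/L2 = -/FG/- → run F
t=9: L0/L1/L2 = -/FG/- → run F
t=10: L0/L1/L2 = -/FG/- → run F
t=11: L0/L1/L2 = -/FG/- → run F
t=12: L0/L1/L2 = -/G/- → run G
t=13: L0/L1/L2 = -/G/- → run G
t=14: L0/L1/L2 = -/G/- → run G
t=15: (idle)
t=16: (idle)
t=17: (idle)
t=18: (idle)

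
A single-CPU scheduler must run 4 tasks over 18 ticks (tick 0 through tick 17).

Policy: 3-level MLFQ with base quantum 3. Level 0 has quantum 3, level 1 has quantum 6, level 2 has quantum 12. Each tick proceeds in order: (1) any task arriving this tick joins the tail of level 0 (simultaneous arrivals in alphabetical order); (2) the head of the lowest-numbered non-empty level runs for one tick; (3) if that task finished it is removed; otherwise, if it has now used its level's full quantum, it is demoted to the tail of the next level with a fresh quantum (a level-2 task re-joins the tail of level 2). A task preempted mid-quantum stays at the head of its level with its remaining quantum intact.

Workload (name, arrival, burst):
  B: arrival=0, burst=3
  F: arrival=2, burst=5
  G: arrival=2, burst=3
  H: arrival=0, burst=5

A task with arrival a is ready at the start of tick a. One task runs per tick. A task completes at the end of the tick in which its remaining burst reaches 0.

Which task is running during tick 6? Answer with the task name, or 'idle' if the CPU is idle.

running at tick 6 = F

t=0: L0/L1/L2 = BH/-/- → run B
t=1: L0/L1/L2 = BH/-/- → run B
t=2: L0/L1/L2 = BHFG/-/- → run B
t=3: L0/L1/L2 = HFG/-/- → run H
t=4: L0/L1/L2 = HFG/-/- → run H
t=5: L0/L1/L2 = HFG/-/- → run H
t=6: L0/L1/L2 = FG/H/- → run F
t=7: L0/L1/L2 = FG/H/- → run F
t=8: L0/L1/L2 = FG/H/- → run F
t=9: L0/L1/L2 = G/HF/- → run G
t=10: L0/L1/L2 = G/HF/- → run G
t=11: L0/L1/L2 = G/HF/- → run G
t=12: L0/L1/L2 = -/HF/- → run H
t=13: L0/L1/L2 = -/HF/- → run H
t=14: L0/L1/L2 = -/F/- → run F
t=15: L0/L1/L2 = -/F/- → run F
t=16: (idle)
t=17: (idle)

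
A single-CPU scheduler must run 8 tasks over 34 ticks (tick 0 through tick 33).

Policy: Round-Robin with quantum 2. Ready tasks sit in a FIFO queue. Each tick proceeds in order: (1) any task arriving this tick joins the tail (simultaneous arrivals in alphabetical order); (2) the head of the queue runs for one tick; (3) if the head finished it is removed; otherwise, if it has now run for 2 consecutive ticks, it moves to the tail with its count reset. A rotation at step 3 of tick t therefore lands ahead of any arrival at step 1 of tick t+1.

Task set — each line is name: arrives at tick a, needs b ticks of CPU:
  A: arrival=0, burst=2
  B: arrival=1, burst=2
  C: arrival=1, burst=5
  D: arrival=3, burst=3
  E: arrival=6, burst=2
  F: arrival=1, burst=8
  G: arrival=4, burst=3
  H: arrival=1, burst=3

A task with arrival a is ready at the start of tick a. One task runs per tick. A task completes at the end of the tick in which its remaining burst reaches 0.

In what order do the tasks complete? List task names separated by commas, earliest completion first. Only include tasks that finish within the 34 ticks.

completion order = A, B, E, H, D, G, C, F

t=0: queue=[A] q_used=0 → run A
t=1: queue=[A,B,C,F,H] q_used=1 → run A
t=2: queue=[B,C,F,H] q_used=0 → run B
t=3: queue=[B,C,F,H,D] q_used=1 → run B
t=4: queue=[C,F,H,D,G] q_used=0 → run C
t=5: queue=[C,F,H,D,G] q_used=1 → run C
t=6: queue=[F,H,D,G,C,E] q_used=0 → run F
t=7: queue=[F,H,D,G,C,E] q_used=1 → run F
t=8: queue=[H,D,G,C,E,F] q_used=0 → run H
t=9: queue=[H,D,G,C,E,F] q_used=1 → run H
t=10: queue=[D,G,C,E,F,H] q_used=0 → run D
t=11: queue=[D,G,C,E,F,H] q_used=1 → run D
t=12: queue=[G,C,E,F,H,D] q_used=0 → run G
t=13: queue=[G,C,E,F,H,D] q_used=1 → run G
t=14: queue=[C,E,F,H,D,G] q_used=0 → run C
t=15: queue=[C,E,F,H,D,G] q_used=1 → run C
t=16: queue=[E,F,H,D,G,C] q_used=0 → run E
t=17: queue=[E,F,H,D,G,C] q_used=1 → run E
t=18: queue=[F,H,D,G,C] q_used=0 → run F
t=19: queue=[F,H,D,G,C] q_used=1 → run F
t=20: queue=[H,D,G,C,F] q_used=0 → run H
t=21: queue=[D,G,C,F] q_used=0 → run D
t=22: queue=[G,C,F] q_used=0 → run G
t=23: queue=[C,F] q_used=0 → run C
t=24: queue=[F] q_used=0 → run F
t=25: queue=[F] q_used=1 → run F
t=26: queue=[F] q_used=0 → run F
t=27: queue=[F] q_used=1 → run F
t=28: (idle)
t=29: (idle)
t=30: (idle)
t=31: (idle)
t=32: (idle)
t=33: (idle)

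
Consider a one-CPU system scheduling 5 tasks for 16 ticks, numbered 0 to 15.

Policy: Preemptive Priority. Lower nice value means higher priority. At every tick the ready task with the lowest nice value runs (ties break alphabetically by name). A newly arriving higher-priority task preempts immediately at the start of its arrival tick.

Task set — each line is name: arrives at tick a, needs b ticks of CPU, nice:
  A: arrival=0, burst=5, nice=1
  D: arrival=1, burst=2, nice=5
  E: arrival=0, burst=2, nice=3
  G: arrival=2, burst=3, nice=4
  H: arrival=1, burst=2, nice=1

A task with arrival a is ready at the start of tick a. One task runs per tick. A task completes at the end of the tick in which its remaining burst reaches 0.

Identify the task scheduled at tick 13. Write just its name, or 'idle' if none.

t=0: ready={A,E} → run A
t=1: ready={A,D,E,H} → run A
t=2: ready={A,D,E,G,H} → run A
t=3: ready={A,D,E,G,H} → run A
t=4: ready={A,D,E,G,H} → run A
t=5: ready={D,E,G,H} → run H
t=6: ready={D,E,G,H} → run H
t=7: ready={D,E,G} → run E
t=8: ready={D,E,G} → run E
t=9: ready={D,G} → run G
t=10: ready={D,G} → run G
t=11: ready={D,G} → run G
t=12: ready={D} → run D
t=13: ready={D} → run D
t=14: (idle)
t=15: (idle)

running at tick 13 = D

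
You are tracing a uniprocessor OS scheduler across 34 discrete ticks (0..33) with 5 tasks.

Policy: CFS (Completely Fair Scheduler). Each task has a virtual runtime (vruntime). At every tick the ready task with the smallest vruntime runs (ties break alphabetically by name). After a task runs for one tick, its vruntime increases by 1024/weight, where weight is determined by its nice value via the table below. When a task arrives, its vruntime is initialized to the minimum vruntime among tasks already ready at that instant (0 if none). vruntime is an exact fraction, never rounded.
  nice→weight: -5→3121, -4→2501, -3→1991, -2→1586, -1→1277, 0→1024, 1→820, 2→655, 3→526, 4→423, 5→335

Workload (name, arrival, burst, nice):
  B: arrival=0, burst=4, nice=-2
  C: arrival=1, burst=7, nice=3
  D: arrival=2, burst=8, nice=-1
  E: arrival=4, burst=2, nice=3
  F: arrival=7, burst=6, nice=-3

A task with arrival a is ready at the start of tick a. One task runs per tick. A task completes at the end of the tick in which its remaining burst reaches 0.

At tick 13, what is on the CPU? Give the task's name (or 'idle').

running at tick 13 = D

t=0: vr[B=0] → run B
t=1: vr[B=512/793 C=512/793] → run B
t=2: vr[B=1024/793 C=512/793 D=512/793] → run C
t=3: vr[B=1024/793 C=540672/208559 D=512/793] → run D
t=4: vr[B=1024/793 C=540672/208559 D=1465856/1012661 E=1024/793] → run B
t=5: vr[B=1536/793 C=540672/208559 D=1465856/1012661 E=1024/793] → run E
t=6: vr[B=1536/793 C=540672/208559 D=1465856/1012661 E=675328/208559] → run D
t=7: vr[B=1536/793 C=540672/208559 D=2277888/1012661 E=675328/208559 F=1536/793] → run B
t=8: vr[C=540672/208559 D=2277888/1012661 E=675328/208559 F=1536/793] → run F
t=9: vr[C=540672/208559 D=2277888/1012661 E=675328/208559 F=3870208/1578863] → run D
t=10: vr[C=540672/208559 D=3089920/1012661 E=675328/208559 F=3870208/1578863] → run F
t=11: vr[C=540672/208559 D=3089920/1012661 E=675328/208559 F=4682240/1578863] → run C
t=12: vr[C=946688/208559 D=3089920/1012661 E=675328/208559 F=4682240/1578863] → run F
t=13: vr[C=946688/208559 D=3089920/1012661 E=675328/208559 F=5494272/1578863] → run D
t=14: vr[C=946688/208559 D=3901952/1012661 E=675328/208559 F=5494272/1578863] → run E
t=15: vr[C=946688/208559 D=3901952/1012661 F=5494272/1578863] → run F
t=16: vr[C=946688/208559 D=3901952/1012661 F=6306304/1578863] → run D
t=17: vr[C=946688/208559 D=4713984/1012661 F=6306304/1578863] → run F
t=18: vr[C=946688/208559 D=4713984/1012661 F=7118336/1578863] → run F
t=19: vr[C=946688/208559 D=4713984/1012661] → run C
t=20: vr[C=1352704/208559 D=4713984/1012661] → run D
t=21: vr[C=1352704/208559 D=5526016/1012661] → run D
t=22: vr[C=1352704/208559 D=6338048/1012661] → run D
t=23: vr[C=1352704/208559] → run C
t=24: vr[C=1758720/208559] → run C
t=25: vr[C=2164736/208559] → run C
t=26: vr[C=2570752/208559] → run C
t=27: (idle)
t=28: (idle)
t=29: (idle)
t=30: (idle)
t=31: (idle)
t=32: (idle)
t=33: (idle)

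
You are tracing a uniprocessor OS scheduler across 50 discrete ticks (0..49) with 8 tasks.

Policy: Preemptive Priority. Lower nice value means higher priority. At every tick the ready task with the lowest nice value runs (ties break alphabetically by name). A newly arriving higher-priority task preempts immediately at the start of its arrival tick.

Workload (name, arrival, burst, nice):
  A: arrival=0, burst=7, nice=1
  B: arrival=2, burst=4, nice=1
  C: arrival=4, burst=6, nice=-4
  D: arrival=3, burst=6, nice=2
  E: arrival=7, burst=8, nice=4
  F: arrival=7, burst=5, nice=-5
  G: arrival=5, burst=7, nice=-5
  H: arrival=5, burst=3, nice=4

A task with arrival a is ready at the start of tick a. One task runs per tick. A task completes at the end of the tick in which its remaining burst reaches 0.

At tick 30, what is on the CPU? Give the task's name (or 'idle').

running at tick 30 = D

t=0: ready={A} → run A
t=1: ready={A} → run A
t=2: ready={A,B} → run A
t=3: ready={A,B,D} → run A
t=4: ready={A,B,C,D} → run C
t=5: ready={A,B,C,D,G,H} → run G
t=6: ready={A,B,C,D,G,H} → run G
t=7: ready={A,B,C,D,E,F,G,H} → run F
t=8: ready={A,B,C,D,E,F,G,H} → run F
t=9: ready={A,B,C,D,E,F,G,H} → run F
t=10: ready={A,B,C,D,E,F,G,H} → run F
t=11: ready={A,B,C,D,E,F,G,H} → run F
t=12: ready={A,B,C,D,E,G,H} → run G
t=13: ready={A,B,C,D,E,G,H} → run G
t=14: ready={A,B,C,D,E,G,H} → run G
t=15: ready={A,B,C,D,E,G,H} → run G
t=16: ready={A,B,C,D,E,G,H} → run G
t=17: ready={A,B,C,D,E,H} → run C
t=18: ready={A,B,C,D,E,H} → run C
t=19: ready={A,B,C,D,E,H} → run C
t=20: ready={A,B,C,D,E,H} → run C
t=21: ready={A,B,C,D,E,H} → run C
t=22: ready={A,B,D,E,H} → run A
t=23: ready={A,B,D,E,H} → run A
t=24: ready={A,B,D,E,H} → run A
t=25: ready={B,D,E,H} → run B
t=26: ready={B,D,E,H} → run B
t=27: ready={B,D,E,H} → run B
t=28: ready={B,D,E,H} → run B
t=29: ready={D,E,H} → run D
t=30: ready={D,E,H} → run D
t=31: ready={D,E,H} → run D
t=32: ready={D,E,H} → run D
t=33: ready={D,E,H} → run D
t=34: ready={D,E,H} → run D
t=35: ready={E,H} → run E
t=36: ready={E,H} → run E
t=37: ready={E,H} → run E
t=38: ready={E,H} → run E
t=39: ready={E,H} → run E
t=40: ready={E,H} → run E
t=41: ready={E,H} → run E
t=42: ready={E,H} → run E
t=43: ready={H} → run H
t=44: ready={H} → run H
t=45: ready={H} → run H
t=46: (idle)
t=47: (idle)
t=48: (idle)
t=49: (idle)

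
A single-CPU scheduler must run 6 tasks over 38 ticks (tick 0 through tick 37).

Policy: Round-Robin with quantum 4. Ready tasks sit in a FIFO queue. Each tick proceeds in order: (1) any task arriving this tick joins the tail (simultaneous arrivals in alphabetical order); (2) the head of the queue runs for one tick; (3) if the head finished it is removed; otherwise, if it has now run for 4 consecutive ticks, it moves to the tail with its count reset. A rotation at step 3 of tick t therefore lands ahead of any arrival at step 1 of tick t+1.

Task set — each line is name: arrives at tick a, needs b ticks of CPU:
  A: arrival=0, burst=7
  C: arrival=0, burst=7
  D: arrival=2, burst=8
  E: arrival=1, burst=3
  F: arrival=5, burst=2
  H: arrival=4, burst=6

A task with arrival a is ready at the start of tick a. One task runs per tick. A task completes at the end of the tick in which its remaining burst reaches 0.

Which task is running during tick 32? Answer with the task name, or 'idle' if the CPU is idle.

running at tick 32 = H

t=0: queue=[A,C] q_used=0 → run A
t=1: queue=[A,C,E] q_used=1 → run A
t=2: queue=[A,C,E,D] q_used=2 → run A
t=3: queue=[A,C,E,D] q_used=3 → run A
t=4: queue=[C,E,D,A,H] q_used=0 → run C
t=5: queue=[C,E,D,A,H,F] q_used=1 → run C
t=6: queue=[C,E,D,A,H,F] q_used=2 → run C
t=7: queue=[C,E,D,A,H,F] q_used=3 → run C
t=8: queue=[E,D,A,H,F,C] q_used=0 → run E
t=9: queue=[E,D,A,H,F,C] q_used=1 → run E
t=10: queue=[E,D,A,H,F,C] q_used=2 → run E
t=11: queue=[D,A,H,F,C] q_used=0 → run D
t=12: queue=[D,A,H,F,C] q_used=1 → run D
t=13: queue=[D,A,H,F,C] q_used=2 → run D
t=14: queue=[D,A,H,F,C] q_used=3 → run D
t=15: queue=[A,H,F,C,D] q_used=0 → run A
t=16: queue=[A,H,F,C,D] q_used=1 → run A
t=17: queue=[A,H,F,C,D] q_used=2 → run A
t=18: queue=[H,F,C,D] q_used=0 → run H
t=19: queue=[H,F,C,D] q_used=1 → run H
t=20: queue=[H,F,C,D] q_used=2 → run H
t=21: queue=[H,F,C,D] q_used=3 → run H
t=22: queue=[F,C,D,H] q_used=0 → run F
t=23: queue=[F,C,D,H] q_used=1 → run F
t=24: queue=[C,D,H] q_used=0 → run C
t=25: queue=[C,D,H] q_used=1 → run C
t=26: queue=[C,D,H] q_used=2 → run C
t=27: queue=[D,H] q_used=0 → run D
t=28: queue=[D,H] q_used=1 → run D
t=29: queue=[D,H] q_used=2 → run D
t=30: queue=[D,H] q_used=3 → run D
t=31: queue=[H] q_used=0 → run H
t=32: queue=[H] q_used=1 → run H
t=33: (idle)
t=34: (idle)
t=35: (idle)
t=36: (idle)
t=37: (idle)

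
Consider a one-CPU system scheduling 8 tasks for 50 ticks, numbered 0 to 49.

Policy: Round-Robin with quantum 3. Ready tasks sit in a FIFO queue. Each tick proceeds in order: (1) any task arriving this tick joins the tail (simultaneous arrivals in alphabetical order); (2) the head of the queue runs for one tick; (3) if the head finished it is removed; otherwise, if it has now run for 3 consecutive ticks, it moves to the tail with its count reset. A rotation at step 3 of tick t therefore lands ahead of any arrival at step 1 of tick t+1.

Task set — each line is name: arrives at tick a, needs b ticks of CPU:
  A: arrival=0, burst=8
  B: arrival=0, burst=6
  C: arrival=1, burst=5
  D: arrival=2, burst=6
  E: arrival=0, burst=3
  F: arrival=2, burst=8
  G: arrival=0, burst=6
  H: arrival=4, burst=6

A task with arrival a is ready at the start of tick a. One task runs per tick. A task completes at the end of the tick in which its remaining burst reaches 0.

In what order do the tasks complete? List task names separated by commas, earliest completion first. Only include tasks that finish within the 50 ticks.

t=0: queue=[A,B,E,G] q_used=0 → run A
t=1: queue=[A,B,E,G,C] q_used=1 → run A
t=2: queue=[A,B,E,G,C,D,F] q_used=2 → run A
t=3: queue=[B,E,G,C,D,F,A] q_used=0 → run B
t=4: queue=[B,E,G,C,D,F,A,H] q_used=1 → run B
t=5: queue=[B,E,G,C,D,F,A,H] q_used=2 → run B
t=6: queue=[E,G,C,D,F,A,H,B] q_used=0 → run E
t=7: queue=[E,G,C,D,F,A,H,B] q_used=1 → run E
t=8: queue=[E,G,C,D,F,A,H,B] q_used=2 → run E
t=9: queue=[G,C,D,F,A,H,B] q_used=0 → run G
t=10: queue=[G,C,D,F,A,H,B] q_used=1 → run G
t=11: queue=[G,C,D,F,A,H,B] q_used=2 → run G
t=12: queue=[C,D,F,A,H,B,G] q_used=0 → run C
t=13: queue=[C,D,F,A,H,B,G] q_used=1 → run C
t=14: queue=[C,D,F,A,H,B,G] q_used=2 → run C
t=15: queue=[D,F,A,H,B,G,C] q_used=0 → run D
t=16: queue=[D,F,A,H,B,G,C] q_used=1 → run D
t=17: queue=[D,F,A,H,B,G,C] q_used=2 → run D
t=18: queue=[F,A,H,B,G,C,D] q_used=0 → run F
t=19: queue=[F,A,H,B,G,C,D] q_used=1 → run F
t=20: queue=[F,A,H,B,G,C,D] q_used=2 → run F
t=21: queue=[A,H,B,G,C,D,F] q_used=0 → run A
t=22: queue=[A,H,B,G,C,D,F] q_used=1 → run A
t=23: queue=[A,H,B,G,C,D,F] q_used=2 → run A
t=24: queue=[H,B,G,C,D,F,A] q_used=0 → run H
t=25: queue=[H,B,G,C,D,F,A] q_used=1 → run H
t=26: queue=[H,B,G,C,D,F,A] q_used=2 → run H
t=27: queue=[B,G,C,D,F,A,H] q_used=0 → run B
t=28: queue=[B,G,C,D,F,A,H] q_used=1 → run B
t=29: queue=[B,G,C,D,F,A,H] q_used=2 → run B
t=30: queue=[G,C,D,F,A,H] q_used=0 → run G
t=31: queue=[G,C,D,F,A,H] q_used=1 → run G
t=32: queue=[G,C,D,F,A,H] q_used=2 → run G
t=33: queue=[C,D,F,A,H] q_used=0 → run C
t=34: queue=[C,D,F,A,H] q_used=1 → run C
t=35: queue=[D,F,A,H] q_used=0 → run D
t=36: queue=[D,F,A,H] q_used=1 → run D
t=37: queue=[D,F,A,H] q_used=2 → run D
t=38: queue=[F,A,H] q_used=0 → run F
t=39: queue=[F,A,H] q_used=1 → run F
t=40: queue=[F,A,H] q_used=2 → run F
t=41: queue=[A,H,F] q_used=0 → run A
t=42: queue=[A,H,F] q_used=1 → run A
t=43: queue=[H,F] q_used=0 → run H
t=44: queue=[H,F] q_used=1 → run H
t=45: queue=[H,F] q_used=2 → run H
t=46: queue=[F] q_used=0 → run F
t=47: queue=[F] q_used=1 → run F
t=48: (idle)
t=49: (idle)

completion order = E, B, G, C, D, A, H, F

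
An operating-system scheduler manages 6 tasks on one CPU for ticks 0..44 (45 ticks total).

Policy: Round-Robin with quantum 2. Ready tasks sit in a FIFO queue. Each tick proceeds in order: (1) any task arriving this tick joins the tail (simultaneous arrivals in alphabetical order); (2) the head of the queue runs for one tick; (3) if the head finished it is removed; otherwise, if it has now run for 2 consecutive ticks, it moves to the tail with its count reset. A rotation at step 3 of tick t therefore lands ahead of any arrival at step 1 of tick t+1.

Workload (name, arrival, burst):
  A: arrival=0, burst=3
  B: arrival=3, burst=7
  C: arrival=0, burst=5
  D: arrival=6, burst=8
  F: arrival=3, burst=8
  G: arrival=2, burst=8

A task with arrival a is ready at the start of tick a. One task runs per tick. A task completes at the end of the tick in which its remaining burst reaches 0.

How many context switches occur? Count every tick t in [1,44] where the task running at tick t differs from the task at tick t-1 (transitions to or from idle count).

context switches = 21

t=0: queue=[A,C] q_used=0 → run A
t=1: queue=[A,C] q_used=1 → run A
t=2: queue=[C,A,G] q_used=0 → run C
t=3: queue=[C,A,G,B,F] q_used=1 → run C
t=4: queue=[A,G,B,F,C] q_used=0 → run A
t=5: queue=[G,B,F,C] q_used=0 → run G
t=6: queue=[G,B,F,C,D] q_used=1 → run G
t=7: queue=[B,F,C,D,G] q_used=0 → run B
t=8: queue=[B,F,C,D,G] q_used=1 → run B
t=9: queue=[F,C,D,G,B] q_used=0 → run F
t=10: queue=[F,C,D,G,B] q_used=1 → run F
t=11: queue=[C,D,G,B,F] q_used=0 → run C
t=12: queue=[C,D,G,B,F] q_used=1 → run C
t=13: queue=[D,G,B,F,C] q_used=0 → run D
t=14: queue=[D,G,B,F,C] q_used=1 → run D
t=15: queue=[G,B,F,C,D] q_used=0 → run G
t=16: queue=[G,B,F,C,D] q_used=1 → run G
t=17: queue=[B,F,C,D,G] q_used=0 → run B
t=18: queue=[B,F,C,D,G] q_used=1 → run B
t=19: queue=[F,C,D,G,B] q_used=0 → run F
t=20: queue=[F,C,D,G,B] q_used=1 → run F
t=21: queue=[C,D,G,B,F] q_used=0 → run C
t=22: queue=[D,G,B,F] q_used=0 → run D
t=23: queue=[D,G,B,F] q_used=1 → run D
t=24: queue=[G,B,F,D] q_used=0 → run G
t=25: queue=[G,B,F,D] q_used=1 → run G
t=26: queue=[B,F,D,G] q_used=0 → run B
t=27: queue=[B,F,D,G] q_used=1 → run B
t=28: queue=[F,D,G,B] q_used=0 → run F
t=29: queue=[F,D,G,B] q_used=1 → run F
t=30: queue=[D,G,B,F] q_used=0 → run D
t=31: queue=[D,G,B,F] q_used=1 → run D
t=32: queue=[G,B,F,D] q_used=0 → run G
t=33: queue=[G,B,F,D] q_used=1 → run G
t=34: queue=[B,F,D] q_used=0 → run B
t=35: queue=[F,D] q_used=0 → run F
t=36: queue=[F,D] q_used=1 → run F
t=37: queue=[D] q_used=0 → run D
t=38: queue=[D] q_used=1 → run D
t=39: (idle)
t=40: (idle)
t=41: (idle)
t=42: (idle)
t=43: (idle)
t=44: (idle)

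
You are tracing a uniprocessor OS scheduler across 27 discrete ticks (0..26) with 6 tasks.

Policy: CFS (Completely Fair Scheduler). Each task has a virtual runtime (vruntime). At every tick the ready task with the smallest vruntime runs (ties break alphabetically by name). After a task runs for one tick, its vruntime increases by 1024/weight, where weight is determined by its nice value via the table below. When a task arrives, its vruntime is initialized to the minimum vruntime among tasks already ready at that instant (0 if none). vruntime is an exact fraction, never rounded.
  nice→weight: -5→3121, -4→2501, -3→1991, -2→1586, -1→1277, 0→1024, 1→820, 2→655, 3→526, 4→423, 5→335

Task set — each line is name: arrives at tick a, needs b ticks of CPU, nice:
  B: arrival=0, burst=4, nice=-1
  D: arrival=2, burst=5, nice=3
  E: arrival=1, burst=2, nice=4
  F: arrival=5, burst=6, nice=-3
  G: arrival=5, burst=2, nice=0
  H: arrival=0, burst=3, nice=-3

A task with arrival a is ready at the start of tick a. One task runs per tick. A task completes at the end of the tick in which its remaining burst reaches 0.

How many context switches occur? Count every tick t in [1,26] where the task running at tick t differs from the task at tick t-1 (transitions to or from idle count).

context switches = 18

t=0: vr[B=0 H=0] → run B
t=1: vr[B=1024/1277 E=0 H=0] → run E
t=2: vr[B=1024/1277 D=0 E=1024/423 H=0] → run D
t=3: vr[B=1024/1277 D=512/263 E=1024/423 H=0] → run H
t=4: vr[B=1024/1277 D=512/263 E=1024/423 H=1024/1991] → run H
t=5: vr[B=1024/1277 D=512/263 E=1024/423 F=1024/1277 G=1024/1277 H=2048/1991] → run B
t=6: vr[B=2048/1277 D=512/263 E=1024/423 F=1024/1277 G=1024/1277 H=2048/1991] → run F
t=7: vr[B=2048/1277 D=512/263 E=1024/423 F=3346432/2542507 G=1024/1277 H=2048/1991] → run G
t=8: vr[B=2048/1277 D=512/263 E=1024/423 F=3346432/2542507 G=2301/1277 H=2048/1991] → run H
t=9: vr[B=2048/1277 D=512/263 E=1024/423 F=3346432/2542507 G=2301/1277] → run F
t=10: vr[B=2048/1277 D=512/263 E=1024/423 F=4654080/2542507 G=2301/1277] → run B
t=11: vr[B=3072/1277 D=512/263 E=1024/423 F=4654080/2542507 G=2301/1277] → run G
t=12: vr[B=3072/1277 D=512/263 E=1024/423 F=4654080/2542507] → run F
t=13: vr[B=3072/1277 D=512/263 E=1024/423 F=5961728/2542507] → run D
t=14: vr[B=3072/1277 D=1024/263 E=1024/423 F=5961728/2542507] → run F
t=15: vr[B=3072/1277 D=1024/263 E=1024/423 F=7269376/2542507] → run B
t=16: vr[D=1024/263 E=1024/423 F=7269376/2542507] → run E
t=17: vr[D=1024/263 F=7269376/2542507] → run F
t=18: vr[D=1024/263 F=8577024/2542507] → run F
t=19: vr[D=1024/263] → run D
t=20: vr[D=1536/263] → run D
t=21: vr[D=2048/263] → run D
t=22: (idle)
t=23: (idle)
t=24: (idle)
t=25: (idle)
t=26: (idle)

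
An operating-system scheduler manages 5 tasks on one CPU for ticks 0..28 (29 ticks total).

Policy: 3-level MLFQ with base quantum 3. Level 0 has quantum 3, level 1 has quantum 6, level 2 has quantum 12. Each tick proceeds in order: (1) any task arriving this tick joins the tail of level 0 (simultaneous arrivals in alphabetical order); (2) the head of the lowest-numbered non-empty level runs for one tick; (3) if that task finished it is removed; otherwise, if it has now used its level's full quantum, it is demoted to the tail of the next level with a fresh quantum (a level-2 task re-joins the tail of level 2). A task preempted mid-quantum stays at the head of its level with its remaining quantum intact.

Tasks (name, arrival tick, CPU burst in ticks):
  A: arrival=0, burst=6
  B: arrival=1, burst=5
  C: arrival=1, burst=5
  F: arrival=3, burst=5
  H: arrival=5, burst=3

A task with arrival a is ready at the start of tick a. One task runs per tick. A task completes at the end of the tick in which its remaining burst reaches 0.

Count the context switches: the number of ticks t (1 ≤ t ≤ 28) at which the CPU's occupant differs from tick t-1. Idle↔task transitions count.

t=0: L0/L1/L2 = A/-/- → run A
t=1: L0/L1/L2 = ABC/-/- → run A
t=2: L0/L1/L2 = ABC/-/- → run A
t=3: L0/L1/L2 = BCF/A/- → run B
t=4: L0/L1/L2 = BCF/A/- → run B
t=5: L0/L1/L2 = BCFH/A/- → run B
t=6: L0/L1/L2 = CFH/AB/- → run C
t=7: L0/L1/L2 = CFH/AB/- → run C
t=8: L0/L1/L2 = CFH/AB/- → run C
t=9: L0/L1/L2 = FH/ABC/- → run F
t=10: L0/L1/L2 = FH/ABC/- → run F
t=11: L0/L1/L2 = FH/ABC/- → run F
t=12: L0/L1/L2 = H/ABCF/- → run H
t=13: L0/L1/L2 = H/ABCF/- → run H
t=14: L0/L1/L2 = H/ABCF/- → run H
t=15: L0/L1/L2 = -/ABCF/- → run A
t=16: L0/L1/L2 = -/ABCF/- → run A
t=17: L0/L1/L2 = -/ABCF/- → run A
t=18: L0/L1/L2 = -/BCF/- → run B
t=19: L0/L1/L2 = -/BCF/- → run B
t=20: L0/L1/L2 = -/CF/- → run C
t=21: L0/L1/L2 = -/CF/- → run C
t=22: L0/L1/L2 = -/F/- → run F
t=23: L0/L1/L2 = -/F/- → run F
t=24: (idle)
t=25: (idle)
t=26: (idle)
t=27: (idle)
t=28: (idle)

context switches = 9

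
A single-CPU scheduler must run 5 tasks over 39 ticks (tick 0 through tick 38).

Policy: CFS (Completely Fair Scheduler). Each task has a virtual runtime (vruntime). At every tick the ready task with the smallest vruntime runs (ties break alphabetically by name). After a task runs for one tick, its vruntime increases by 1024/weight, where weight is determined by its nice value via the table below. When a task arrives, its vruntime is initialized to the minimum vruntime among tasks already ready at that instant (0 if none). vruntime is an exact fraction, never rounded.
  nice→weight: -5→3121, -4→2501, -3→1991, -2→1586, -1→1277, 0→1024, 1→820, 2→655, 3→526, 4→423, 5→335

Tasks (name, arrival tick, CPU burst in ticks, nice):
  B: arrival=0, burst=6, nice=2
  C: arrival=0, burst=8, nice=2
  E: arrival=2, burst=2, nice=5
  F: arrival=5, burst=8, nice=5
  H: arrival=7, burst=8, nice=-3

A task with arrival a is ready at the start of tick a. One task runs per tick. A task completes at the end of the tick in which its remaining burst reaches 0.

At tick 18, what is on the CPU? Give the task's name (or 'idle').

running at tick 18 = H

t=0: vr[B=0 C=0] → run B
t=1: vr[B=1024/655 C=0] → run C
t=2: vr[B=1024/655 C=1024/655 E=1024/655] → run B
t=3: vr[B=2048/655 C=1024/655 E=1024/655] → run C
t=4: vr[B=2048/655 C=2048/655 E=1024/655] → run E
t=5: vr[B=2048/655 C=2048/655 E=202752/43885 F=2048/655] → run B
t=6: vr[B=3072/655 C=2048/655 E=202752/43885 F=2048/655] → run C
t=7: vr[B=3072/655 C=3072/655 E=202752/43885 F=2048/655 H=2048/655] → run F
t=8: vr[B=3072/655 C=3072/655 E=202752/43885 F=54272/8777 H=2048/655] → run H
t=9: vr[B=3072/655 C=3072/655 E=202752/43885 F=54272/8777 H=4748288/1304105] → run H
t=10: vr[B=3072/655 C=3072/655 E=202752/43885 F=54272/8777 H=5419008/1304105] → run H
t=11: vr[B=3072/655 C=3072/655 E=202752/43885 F=54272/8777 H=6089728/1304105] → run E
t=12: vr[B=3072/655 C=3072/655 F=54272/8777 H=6089728/1304105] → run H
t=13: vr[B=3072/655 C=3072/655 F=54272/8777 H=6760448/1304105] → run B
t=14: vr[B=4096/655 C=3072/655 F=54272/8777 H=6760448/1304105] → run C
t=15: vr[B=4096/655 C=4096/655 F=54272/8777 H=6760448/1304105] → run H
t=16: vr[B=4096/655 C=4096/655 F=54272/8777 H=7431168/1304105] → run H
t=17: vr[B=4096/655 C=4096/655 F=54272/8777 H=8101888/1304105] → run F
t=18: vr[B=4096/655 C=4096/655 F=405504/43885 H=8101888/1304105] → run H
t=19: vr[B=4096/655 C=4096/655 F=405504/43885 H=8772608/1304105] → run B
t=20: vr[B=1024/131 C=4096/655 F=405504/43885 H=8772608/1304105] → run C
t=21: vr[B=1024/131 C=1024/131 F=405504/43885 H=8772608/1304105] → run H
t=22: vr[B=1024/131 C=1024/131 F=405504/43885] → run B
t=23: vr[C=1024/131 F=405504/43885] → run C
t=24: vr[C=6144/655 F=405504/43885] → run F
t=25: vr[C=6144/655 F=539648/43885] → run C
t=26: vr[C=7168/655 F=539648/43885] → run C
t=27: vr[F=539648/43885] → run F
t=28: vr[F=673792/43885] → run F
t=29: vr[F=807936/43885] → run F
t=30: vr[F=188416/8777] → run F
t=31: vr[F=1076224/43885] → run F
t=32: (idle)
t=33: (idle)
t=34: (idle)
t=35: (idle)
t=36: (idle)
t=37: (idle)
t=38: (idle)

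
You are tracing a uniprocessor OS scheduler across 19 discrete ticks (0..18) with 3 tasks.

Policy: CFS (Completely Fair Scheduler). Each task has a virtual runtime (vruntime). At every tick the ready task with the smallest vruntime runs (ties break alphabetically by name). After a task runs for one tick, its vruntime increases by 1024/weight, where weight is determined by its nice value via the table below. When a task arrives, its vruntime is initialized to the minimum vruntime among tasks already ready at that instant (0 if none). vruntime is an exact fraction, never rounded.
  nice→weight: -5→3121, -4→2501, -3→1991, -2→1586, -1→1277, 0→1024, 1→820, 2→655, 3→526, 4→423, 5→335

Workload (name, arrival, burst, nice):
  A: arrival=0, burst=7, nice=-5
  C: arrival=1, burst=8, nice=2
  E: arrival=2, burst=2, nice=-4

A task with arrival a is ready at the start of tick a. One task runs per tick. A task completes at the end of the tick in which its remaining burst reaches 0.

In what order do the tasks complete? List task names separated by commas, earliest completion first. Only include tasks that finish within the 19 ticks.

completion order = E, A, C

t=0: vr[A=0] → run A
t=1: vr[A=1024/3121 C=1024/3121] → run A
t=2: vr[A=2048/3121 C=1024/3121 E=1024/3121] → run C
t=3: vr[A=2048/3121 C=3866624/2044255 E=1024/3121] → run E
t=4: vr[A=2048/3121 C=3866624/2044255 E=5756928/7805621] → run A
t=5: vr[A=3072/3121 C=3866624/2044255 E=5756928/7805621] → run E
t=6: vr[A=3072/3121 C=3866624/2044255] → run A
t=7: vr[A=4096/3121 C=3866624/2044255] → run A
t=8: vr[A=5120/3121 C=3866624/2044255] → run A
t=9: vr[A=6144/3121 C=3866624/2044255] → run C
t=10: vr[A=6144/3121 C=7062528/2044255] → run A
t=11: vr[C=7062528/2044255] → run C
t=12: vr[C=10258432/2044255] → run C
t=13: vr[C=13454336/2044255] → run C
t=14: vr[C=3330048/408851] → run C
t=15: vr[C=19846144/2044255] → run C
t=16: vr[C=23042048/2044255] → run C
t=17: (idle)
t=18: (idle)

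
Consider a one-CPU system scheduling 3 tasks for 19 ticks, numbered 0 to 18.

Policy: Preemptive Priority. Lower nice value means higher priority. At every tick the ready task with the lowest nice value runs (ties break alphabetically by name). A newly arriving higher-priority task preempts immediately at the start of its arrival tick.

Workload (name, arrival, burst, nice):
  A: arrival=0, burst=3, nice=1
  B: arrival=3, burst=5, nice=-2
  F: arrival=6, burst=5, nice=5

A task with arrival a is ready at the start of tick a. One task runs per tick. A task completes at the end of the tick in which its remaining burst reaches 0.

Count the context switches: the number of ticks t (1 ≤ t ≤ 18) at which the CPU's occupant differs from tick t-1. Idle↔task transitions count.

context switches = 3

t=0: ready={A} → run A
t=1: ready={A} → run A
t=2: ready={A} → run A
t=3: ready={B} → run B
t=4: ready={B} → run B
t=5: ready={B} → run B
t=6: ready={B,F} → run B
t=7: ready={B,F} → run B
t=8: ready={F} → run F
t=9: ready={F} → run F
t=10: ready={F} → run F
t=11: ready={F} → run F
t=12: ready={F} → run F
t=13: (idle)
t=14: (idle)
t=15: (idle)
t=16: (idle)
t=17: (idle)
t=18: (idle)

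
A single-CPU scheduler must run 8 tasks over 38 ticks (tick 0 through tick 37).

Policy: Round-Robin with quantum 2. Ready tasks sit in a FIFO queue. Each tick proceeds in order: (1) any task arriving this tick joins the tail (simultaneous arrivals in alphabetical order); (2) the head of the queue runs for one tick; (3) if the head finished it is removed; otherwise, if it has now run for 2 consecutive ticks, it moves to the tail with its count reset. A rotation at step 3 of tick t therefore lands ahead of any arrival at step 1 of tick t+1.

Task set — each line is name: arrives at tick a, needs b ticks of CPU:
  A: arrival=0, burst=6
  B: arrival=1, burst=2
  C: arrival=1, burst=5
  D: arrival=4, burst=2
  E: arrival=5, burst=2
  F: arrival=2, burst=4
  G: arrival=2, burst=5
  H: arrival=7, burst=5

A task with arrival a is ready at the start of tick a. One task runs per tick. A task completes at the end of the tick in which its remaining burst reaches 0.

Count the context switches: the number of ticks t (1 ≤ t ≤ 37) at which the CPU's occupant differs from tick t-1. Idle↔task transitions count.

t=0: queue=[A] q_used=0 → run A
t=1: queue=[A,B,C] q_used=1 → run A
t=2: queue=[B,C,A,F,G] q_used=0 → run B
t=3: queue=[B,C,A,F,G] q_used=1 → run B
t=4: queue=[C,A,F,G,D] q_used=0 → run C
t=5: queue=[C,A,F,G,D,E] q_used=1 → run C
t=6: queue=[A,F,G,D,E,C] q_used=0 → run A
t=7: queue=[A,F,G,D,E,C,H] q_used=1 → run A
t=8: queue=[F,G,D,E,C,H,A] q_used=0 → run F
t=9: queue=[F,G,D,E,C,H,A] q_used=1 → run F
t=10: queue=[G,D,E,C,H,A,F] q_used=0 → run G
t=11: queue=[G,D,E,C,H,A,F] q_used=1 → run G
t=12: queue=[D,E,C,H,A,F,G] q_used=0 → run D
t=13: queue=[D,E,C,H,A,F,G] q_used=1 → run D
t=14: queue=[E,C,H,A,F,G] q_used=0 → run E
t=15: queue=[E,C,H,A,F,G] q_used=1 → run E
t=16: queue=[C,H,A,F,G] q_used=0 → run C
t=17: queue=[C,H,A,F,G] q_used=1 → run C
t=18: queue=[H,A,F,G,C] q_used=0 → run H
t=19: queue=[H,A,F,G,C] q_used=1 → run H
t=20: queue=[A,F,G,C,H] q_used=0 → run A
t=21: queue=[A,F,G,C,H] q_used=1 → run A
t=22: queue=[F,G,C,H] q_used=0 → run F
t=23: queue=[F,G,C,H] q_used=1 → run F
t=24: queue=[G,C,H] q_used=0 → run G
t=25: queue=[G,C,H] q_used=1 → run G
t=26: queue=[C,H,G] q_used=0 → run C
t=27: queue=[H,G] q_used=0 → run H
t=28: queue=[H,G] q_used=1 → run H
t=29: queue=[G,H] q_used=0 → run G
t=30: queue=[H] q_used=0 → run H
t=31: (idle)
t=32: (idle)
t=33: (idle)
t=34: (idle)
t=35: (idle)
t=36: (idle)
t=37: (idle)

context switches = 17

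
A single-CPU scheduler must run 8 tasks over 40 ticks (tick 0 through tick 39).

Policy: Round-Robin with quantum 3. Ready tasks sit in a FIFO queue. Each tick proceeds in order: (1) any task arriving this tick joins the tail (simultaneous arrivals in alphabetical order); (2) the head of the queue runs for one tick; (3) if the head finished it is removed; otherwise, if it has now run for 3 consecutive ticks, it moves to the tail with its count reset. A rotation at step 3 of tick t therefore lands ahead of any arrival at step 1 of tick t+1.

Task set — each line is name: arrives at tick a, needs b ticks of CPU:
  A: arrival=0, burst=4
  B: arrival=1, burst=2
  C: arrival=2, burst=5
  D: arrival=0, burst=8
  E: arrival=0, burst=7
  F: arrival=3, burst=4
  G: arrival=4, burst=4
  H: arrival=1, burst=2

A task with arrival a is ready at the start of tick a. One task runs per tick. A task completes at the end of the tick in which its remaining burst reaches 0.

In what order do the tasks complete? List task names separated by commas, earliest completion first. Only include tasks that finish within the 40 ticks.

completion order = B, H, A, C, F, G, D, E

t=0: queue=[A,D,E] q_used=0 → run A
t=1: queue=[A,D,E,B,H] q_used=1 → run A
t=2: queue=[A,D,E,B,H,C] q_used=2 → run A
t=3: queue=[D,E,B,H,C,A,F] q_used=0 → run D
t=4: queue=[D,E,B,H,C,A,F,G] q_used=1 → run D
t=5: queue=[D,E,B,H,C,A,F,G] q_used=2 → run D
t=6: queue=[E,B,H,C,A,F,G,D] q_used=0 → run E
t=7: queue=[E,B,H,C,A,F,G,D] q_used=1 → run E
t=8: queue=[E,B,H,C,A,F,G,D] q_used=2 → run E
t=9: queue=[B,H,C,A,F,G,D,E] q_used=0 → run B
t=10: queue=[B,H,C,A,F,G,D,E] q_used=1 → run B
t=11: queue=[H,C,A,F,G,D,E] q_used=0 → run H
t=12: queue=[H,C,A,F,G,D,E] q_used=1 → run H
t=13: queue=[C,A,F,G,D,E] q_used=0 → run C
t=14: queue=[C,A,F,G,D,E] q_used=1 → run C
t=15: queue=[C,A,F,G,D,E] q_used=2 → run C
t=16: queue=[A,F,G,D,E,C] q_used=0 → run A
t=17: queue=[F,G,D,E,C] q_used=0 → run F
t=18: queue=[F,G,D,E,C] q_used=1 → run F
t=19: queue=[F,G,D,E,C] q_used=2 → run F
t=20: queue=[G,D,E,C,F] q_used=0 → run G
t=21: queue=[G,D,E,C,F] q_used=1 → run G
t=22: queue=[G,D,E,C,F] q_used=2 → run G
t=23: queue=[D,E,C,F,G] q_used=0 → run D
t=24: queue=[D,E,C,F,G] q_used=1 → run D
t=25: queue=[D,E,C,F,G] q_used=2 → run D
t=26: queue=[E,C,F,G,D] q_used=0 → run E
t=27: queue=[E,C,F,G,D] q_used=1 → run E
t=28: queue=[E,C,F,G,D] q_used=2 → run E
t=29: queue=[C,F,G,D,E] q_used=0 → run C
t=30: queue=[C,F,G,D,E] q_used=1 → run C
t=31: queue=[F,G,D,E] q_used=0 → run F
t=32: queue=[G,D,E] q_used=0 → run G
t=33: queue=[D,E] q_used=0 → run D
t=34: queue=[D,E] q_used=1 → run D
t=35: queue=[E] q_used=0 → run E
t=36: (idle)
t=37: (idle)
t=38: (idle)
t=39: (idle)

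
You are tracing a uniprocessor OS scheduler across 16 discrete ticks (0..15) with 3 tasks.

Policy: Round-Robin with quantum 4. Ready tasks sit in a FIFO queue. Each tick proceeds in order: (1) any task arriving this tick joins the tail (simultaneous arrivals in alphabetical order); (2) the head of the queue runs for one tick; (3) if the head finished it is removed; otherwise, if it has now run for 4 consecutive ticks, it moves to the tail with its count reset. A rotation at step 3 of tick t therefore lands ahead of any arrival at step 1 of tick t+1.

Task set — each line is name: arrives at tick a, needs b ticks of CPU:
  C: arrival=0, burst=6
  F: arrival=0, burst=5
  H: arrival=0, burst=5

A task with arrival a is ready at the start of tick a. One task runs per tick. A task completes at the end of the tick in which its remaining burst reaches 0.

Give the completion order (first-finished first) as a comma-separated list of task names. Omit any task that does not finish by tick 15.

t=0: queue=[C,F,H] q_used=0 → run C
t=1: queue=[C,F,H] q_used=1 → run C
t=2: queue=[C,F,H] q_used=2 → run C
t=3: queue=[C,F,H] q_used=3 → run C
t=4: queue=[F,H,C] q_used=0 → run F
t=5: queue=[F,H,C] q_used=1 → run F
t=6: queue=[F,H,C] q_used=2 → run F
t=7: queue=[F,H,C] q_used=3 → run F
t=8: queue=[H,C,F] q_used=0 → run H
t=9: queue=[H,C,F] q_used=1 → run H
t=10: queue=[H,C,F] q_used=2 → run H
t=11: queue=[H,C,F] q_used=3 → run H
t=12: queue=[C,F,H] q_used=0 → run C
t=13: queue=[C,F,H] q_used=1 → run C
t=14: queue=[F,H] q_used=0 → run F
t=15: queue=[H] q_used=0 → run H

completion order = C, F, H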